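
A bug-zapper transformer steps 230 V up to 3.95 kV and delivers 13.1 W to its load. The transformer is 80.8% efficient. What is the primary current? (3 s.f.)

I_p ≈ 0.0705 A

P_in = P_out/η = 13.1/0.808 = 16.213 W.
I_p = P_in/V_p = 16.213/230 = 0.0705 A.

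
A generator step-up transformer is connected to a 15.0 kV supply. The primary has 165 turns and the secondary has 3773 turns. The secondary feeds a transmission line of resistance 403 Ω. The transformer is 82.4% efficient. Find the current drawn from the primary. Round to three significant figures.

I_p ≈ 23600 A

V_s = 15000 × 3773/165 = 343000 V.
I_s = V_s/R = 343000/403 = 851.12 A.
P_out = V_s I_s = 343000 × 851.12 = 2.9193×10^8 W.
P_in = P_out/η = 2.9193×10^8/0.824 = 3.5429×10^8 W.
I_p = P_in/V_p = 3.5429×10^8/15000 = 23600 A.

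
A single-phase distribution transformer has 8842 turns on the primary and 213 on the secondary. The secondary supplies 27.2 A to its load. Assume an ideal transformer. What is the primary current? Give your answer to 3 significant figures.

For an ideal transformer I_p/I_s = N_s/N_p, so I_p = 27.2 × 213/8842 = 0.655 A.

I_p ≈ 0.655 A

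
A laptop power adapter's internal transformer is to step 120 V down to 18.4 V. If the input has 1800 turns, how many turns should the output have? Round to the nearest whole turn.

N_out = 276 turns

N_out/N_in = V_out/V_in, so N_out = 1800 × 18.4/120 = 276.0 ≈ 276 turns.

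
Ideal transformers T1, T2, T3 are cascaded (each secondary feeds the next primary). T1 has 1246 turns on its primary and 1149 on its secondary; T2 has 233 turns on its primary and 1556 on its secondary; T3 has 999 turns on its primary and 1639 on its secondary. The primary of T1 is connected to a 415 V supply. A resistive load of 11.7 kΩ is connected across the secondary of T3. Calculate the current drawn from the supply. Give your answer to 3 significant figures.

Secondary of T1: V = 415.00 × 1149/1246 = 382.69 V.
Secondary of T2: V = 382.69 × 1556/233 = 2555.7 V.
Secondary of T3: V = 2555.7 × 1639/999 = 4192.9 V.
I_load = 4192.9/11700 = 0.35837 A, so P_out = 4192.9 × 0.35837 = 1502.6 W.
All ideal ⇒ P_in = P_out, so I_supply = 1502.6/415 = 3.62 A.

I_supply ≈ 3.62 A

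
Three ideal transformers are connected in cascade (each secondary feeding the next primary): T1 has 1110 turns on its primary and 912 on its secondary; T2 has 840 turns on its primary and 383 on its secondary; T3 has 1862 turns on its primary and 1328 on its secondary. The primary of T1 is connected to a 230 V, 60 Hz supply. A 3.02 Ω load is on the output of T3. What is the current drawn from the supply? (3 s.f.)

I_supply ≈ 5.44 A

Secondary of T1: V = 230.00 × 912/1110 = 188.97 V.
Secondary of T2: V = 188.97 × 383/840 = 86.163 V.
Secondary of T3: V = 86.163 × 1328/1862 = 61.452 V.
I_load = 61.452/3.02 = 20.348 A, so P_out = 61.452 × 20.348 = 1250.5 W.
All ideal ⇒ P_in = P_out, so I_supply = 1250.5/230 = 5.44 A.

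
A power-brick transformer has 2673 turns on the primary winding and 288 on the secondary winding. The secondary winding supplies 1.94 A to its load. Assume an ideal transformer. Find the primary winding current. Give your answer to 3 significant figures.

For an ideal transformer I_p/I_s = N_s/N_p, so I_p = 1.94 × 288/2673 = 0.209 A.

I_p ≈ 0.209 A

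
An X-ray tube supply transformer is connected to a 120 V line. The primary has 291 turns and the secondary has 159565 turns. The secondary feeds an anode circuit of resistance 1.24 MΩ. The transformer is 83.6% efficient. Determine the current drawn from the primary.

I_p ≈ 34.8 A

V_s = 120 × 159565/291 = 65800 V.
I_s = V_s/R = 65800/(1.24×10^6) = 0.053065 A.
P_out = V_s I_s = 65800 × 0.053065 = 3491.6 W.
P_in = P_out/η = 3491.6/0.836 = 4176.6 W.
I_p = P_in/V_p = 4176.6/120 = 34.8 A.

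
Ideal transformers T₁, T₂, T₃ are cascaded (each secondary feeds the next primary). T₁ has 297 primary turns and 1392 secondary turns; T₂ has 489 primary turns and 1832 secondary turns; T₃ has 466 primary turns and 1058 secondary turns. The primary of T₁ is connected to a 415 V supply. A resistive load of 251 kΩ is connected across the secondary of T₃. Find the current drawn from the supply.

I_supply ≈ 2.63 A

After T₁: V = 415.00 × 1392/297 = 1945.1 V.
After T₂: V = 1945.1 × 1832/489 = 7287.0 V.
After T₃: V = 7287.0 × 1058/466 = 16544 V.
I_load = 16544/251000 = 0.065913 A, so P_out = 16544 × 0.065913 = 1090.5 W.
All ideal ⇒ P_in = P_out, so I_supply = 1090.5/415 = 2.63 A.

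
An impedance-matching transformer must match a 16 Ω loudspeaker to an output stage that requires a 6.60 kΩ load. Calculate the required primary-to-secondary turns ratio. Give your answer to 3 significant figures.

N_p/N_s ≈ 20.3

Z_p/Z_s = (N_p/N_s)², so N_p/N_s = √(6600/16) = √412 = 20.3.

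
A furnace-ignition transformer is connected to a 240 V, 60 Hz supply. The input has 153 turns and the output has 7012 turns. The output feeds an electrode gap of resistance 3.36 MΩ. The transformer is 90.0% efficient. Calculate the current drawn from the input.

I_in ≈ 0.167 A

V_out = 240 × 7012/153 = 10999 V.
I_out = V_out/R = 10999/(3.36×10^6) = 0.0032736 A.
P_out = V_out I_out = 10999 × 0.0032736 = 36.007 W.
P_in = P_out/η = 36.007/0.900 = 40.008 W.
I_in = P_in/V_in = 40.008/240 = 0.167 A.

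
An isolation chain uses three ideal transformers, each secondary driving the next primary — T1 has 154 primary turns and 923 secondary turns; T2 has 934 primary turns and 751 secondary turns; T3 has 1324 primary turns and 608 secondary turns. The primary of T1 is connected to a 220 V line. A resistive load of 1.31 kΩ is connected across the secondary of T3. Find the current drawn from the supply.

After T1: V = 220.00 × 923/154 = 1318.6 V.
After T2: V = 1318.6 × 751/934 = 1060.2 V.
After T3: V = 1060.2 × 608/1324 = 486.87 V.
I_load = 486.87/1310 = 0.37166 A, so P_out = 486.87 × 0.37166 = 180.95 W.
All ideal ⇒ P_in = P_out, so I_supply = 180.95/220 = 0.822 A.

I_supply ≈ 0.822 A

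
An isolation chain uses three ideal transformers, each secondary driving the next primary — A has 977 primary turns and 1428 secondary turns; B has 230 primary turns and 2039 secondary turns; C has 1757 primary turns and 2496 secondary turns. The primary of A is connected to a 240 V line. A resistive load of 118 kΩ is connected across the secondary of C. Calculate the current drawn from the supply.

Secondary of A: V = 240.00 × 1428/977 = 350.79 V.
Secondary of B: V = 350.79 × 2039/230 = 3109.8 V.
Secondary of C: V = 3109.8 × 2496/1757 = 4417.8 V.
I_load = 4417.8/118000 = 0.037439 A, so P_out = 4417.8 × 0.037439 = 165.40 W.
All ideal ⇒ P_in = P_out, so I_supply = 165.40/240 = 0.689 A.

I_supply ≈ 0.689 A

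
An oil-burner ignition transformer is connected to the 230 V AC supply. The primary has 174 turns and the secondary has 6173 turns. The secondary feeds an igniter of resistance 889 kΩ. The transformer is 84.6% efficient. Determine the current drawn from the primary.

V_s = 230 × 6173/174 = 8159.7 V.
I_s = V_s/R = 8159.7/889000 = 0.0091785 A.
P_out = V_s I_s = 8159.7 × 0.0091785 = 74.894 W.
P_in = P_out/η = 74.894/0.846 = 88.527 W.
I_p = P_in/V_p = 88.527/230 = 0.385 A.

I_p ≈ 0.385 A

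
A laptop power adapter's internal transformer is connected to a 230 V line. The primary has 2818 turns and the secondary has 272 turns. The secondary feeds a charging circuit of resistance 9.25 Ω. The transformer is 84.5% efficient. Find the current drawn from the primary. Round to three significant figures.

I_p ≈ 0.274 A

V_s = 230 × 272/2818 = 22.200 V.
I_s = V_s/R = 22.200/9.25 = 2.4000 A.
P_out = V_s I_s = 22.200 × 2.4000 = 53.281 W.
P_in = P_out/η = 53.281/0.845 = 63.054 W.
I_p = P_in/V_p = 63.054/230 = 0.274 A.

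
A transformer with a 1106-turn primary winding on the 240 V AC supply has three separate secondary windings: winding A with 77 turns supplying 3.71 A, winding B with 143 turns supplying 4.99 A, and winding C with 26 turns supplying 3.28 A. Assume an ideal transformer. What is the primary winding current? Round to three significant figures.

I_p ≈ 0.981 A

V_A = 240 × 77/1106 = 16.709 V; V_B = 240 × 143/1106 = 31.031 V; V_C = 240 × 26/1106 = 5.6420 V.
P_out = V_A I_A + V_B I_B + V_C I_C = 16.709×3.71 + 31.031×4.99 + 5.6420×3.28 = 61.990 + 154.84 + 18.506 = 235.34 W.
Ideal ⇒ P_in = P_out, so I_p = P_out/V_p = 235.34/240 = 0.981 A.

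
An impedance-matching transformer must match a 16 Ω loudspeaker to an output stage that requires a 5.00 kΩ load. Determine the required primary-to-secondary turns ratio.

Z_p/Z_s = (N_p/N_s)², so N_p/N_s = √(5000/16) = √312 = 17.7.

N_p/N_s ≈ 17.7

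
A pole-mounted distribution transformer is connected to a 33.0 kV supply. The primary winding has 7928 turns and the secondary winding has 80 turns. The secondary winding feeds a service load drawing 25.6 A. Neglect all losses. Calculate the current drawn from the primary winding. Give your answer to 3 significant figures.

I_p ≈ 0.258 A

For an ideal transformer I_p N_p = I_s N_s, so I_p = 25.6 × 80/7928 = 0.258 A.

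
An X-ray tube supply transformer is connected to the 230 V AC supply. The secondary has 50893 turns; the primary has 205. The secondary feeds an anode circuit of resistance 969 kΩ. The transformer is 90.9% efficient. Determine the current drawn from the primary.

I_p ≈ 16.1 A

V_s = 230 × 50893/205 = 57099 V.
I_s = V_s/R = 57099/969000 = 0.058926 A.
P_out = V_s I_s = 57099 × 0.058926 = 3364.7 W.
P_in = P_out/η = 3364.7/0.909 = 3701.5 W.
I_p = P_in/V_p = 3701.5/230 = 16.1 A.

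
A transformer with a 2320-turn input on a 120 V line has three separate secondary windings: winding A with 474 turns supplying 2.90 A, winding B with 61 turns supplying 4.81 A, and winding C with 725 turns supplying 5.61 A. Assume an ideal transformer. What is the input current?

V_A = 120 × 474/2320 = 24.517 V; V_B = 120 × 61/2320 = 3.1552 V; V_C = 120 × 725/2320 = 37.500 V.
P_out = V_A I_A + V_B I_B + V_C I_C = 24.517×2.90 + 3.1552×4.81 + 37.500×5.61 = 71.100 + 15.176 + 210.38 = 296.65 W.
Ideal ⇒ P_in = P_out, so I_in = P_out/V_in = 296.65/120 = 2.47 A.

I_in ≈ 2.47 A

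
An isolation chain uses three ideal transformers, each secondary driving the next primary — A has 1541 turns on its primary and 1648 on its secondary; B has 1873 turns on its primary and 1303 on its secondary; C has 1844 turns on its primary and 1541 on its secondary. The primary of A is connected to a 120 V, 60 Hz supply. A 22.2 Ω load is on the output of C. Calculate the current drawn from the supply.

I_supply ≈ 2.09 A

After A: V = 120.00 × 1648/1541 = 128.33 V.
After B: V = 128.33 × 1303/1873 = 89.278 V.
After C: V = 89.278 × 1541/1844 = 74.608 V.
I_load = 74.608/22.2 = 3.3607 A, so P_out = 74.608 × 3.3607 = 250.74 W.
All ideal ⇒ P_in = P_out, so I_supply = 250.74/120 = 2.09 A.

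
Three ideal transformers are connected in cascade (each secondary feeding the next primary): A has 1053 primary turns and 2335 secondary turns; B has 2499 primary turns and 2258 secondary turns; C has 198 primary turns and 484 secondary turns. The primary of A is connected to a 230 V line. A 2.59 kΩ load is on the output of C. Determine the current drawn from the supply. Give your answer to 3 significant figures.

After A: V = 230.00 × 2335/1053 = 510.02 V.
After B: V = 510.02 × 2258/2499 = 460.83 V.
After C: V = 460.83 × 484/198 = 1126.5 V.
I_load = 1126.5/2590 = 0.43494 A, so P_out = 1126.5 × 0.43494 = 489.95 W.
All ideal ⇒ P_in = P_out, so I_supply = 489.95/230 = 2.13 A.

I_supply ≈ 2.13 A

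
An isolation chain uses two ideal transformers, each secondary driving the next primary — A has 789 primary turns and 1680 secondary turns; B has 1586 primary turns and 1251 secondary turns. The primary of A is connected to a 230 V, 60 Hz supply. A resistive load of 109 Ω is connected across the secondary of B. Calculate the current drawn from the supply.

After A: V = 230.00 × 1680/789 = 489.73 V.
After B: V = 489.73 × 1251/1586 = 386.29 V.
I_load = 386.29/109 = 3.5440 A, so P_out = 386.29 × 3.5440 = 1369.0 W.
All ideal ⇒ P_in = P_out, so I_supply = 1369.0/230 = 5.95 A.

I_supply ≈ 5.95 A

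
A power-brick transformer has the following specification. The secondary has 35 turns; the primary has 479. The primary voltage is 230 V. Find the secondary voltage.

V_s/V_p = N_s/N_p, so V_s = 230 × 35/479 = 16.8 V.

V_s ≈ 16.8 V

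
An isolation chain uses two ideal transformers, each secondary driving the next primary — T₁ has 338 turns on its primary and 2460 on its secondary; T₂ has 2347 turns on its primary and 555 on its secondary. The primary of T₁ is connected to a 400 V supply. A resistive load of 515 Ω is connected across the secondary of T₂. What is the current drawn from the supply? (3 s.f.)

I_supply ≈ 2.30 A

After T₁: V = 400.00 × 2460/338 = 2911.2 V.
After T₂: V = 2911.2 × 555/2347 = 688.43 V.
I_load = 688.43/515 = 1.3368 A, so P_out = 688.43 × 1.3368 = 920.26 W.
All ideal ⇒ P_in = P_out, so I_supply = 920.26/400 = 2.30 A.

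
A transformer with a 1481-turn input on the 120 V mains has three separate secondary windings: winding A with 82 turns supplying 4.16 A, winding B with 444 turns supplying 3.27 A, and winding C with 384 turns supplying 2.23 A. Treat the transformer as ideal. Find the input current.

V_A = 120 × 82/1481 = 6.6442 V; V_B = 120 × 444/1481 = 35.976 V; V_C = 120 × 384/1481 = 31.114 V.
P_out = V_A I_A + V_B I_B + V_C I_C = 6.6442×4.16 + 35.976×3.27 + 31.114×2.23 = 27.640 + 117.64 + 69.384 = 214.66 W.
Ideal ⇒ P_in = P_out, so I_in = P_out/V_in = 214.66/120 = 1.79 A.

I_in ≈ 1.79 A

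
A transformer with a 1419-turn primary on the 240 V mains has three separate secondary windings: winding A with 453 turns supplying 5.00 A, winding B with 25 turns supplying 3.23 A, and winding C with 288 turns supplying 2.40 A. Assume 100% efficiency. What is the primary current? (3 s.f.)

I_p ≈ 2.14 A

V_A = 240 × 453/1419 = 76.617 V; V_B = 240 × 25/1419 = 4.2283 V; V_C = 240 × 288/1419 = 48.710 V.
P_out = V_A I_A + V_B I_B + V_C I_C = 76.617×5.00 + 4.2283×3.23 + 48.710×2.40 = 383.09 + 13.658 + 116.90 = 513.65 W.
Ideal ⇒ P_in = P_out, so I_p = P_out/V_p = 513.65/240 = 2.14 A.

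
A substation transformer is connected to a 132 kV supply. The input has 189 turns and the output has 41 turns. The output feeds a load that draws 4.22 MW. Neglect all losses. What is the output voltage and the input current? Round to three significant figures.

V_out = V_in × N_out/N_in = 132000 × 41/189 = 28635 V.
I_out = P/V_out = 4.22×10^6/28635 = 147.37 A.
I_in = I_out × N_out/N_in = 147.37 × 41/189 = 32.0 A.

V_out ≈ 28600 V, I_in ≈ 32.0 A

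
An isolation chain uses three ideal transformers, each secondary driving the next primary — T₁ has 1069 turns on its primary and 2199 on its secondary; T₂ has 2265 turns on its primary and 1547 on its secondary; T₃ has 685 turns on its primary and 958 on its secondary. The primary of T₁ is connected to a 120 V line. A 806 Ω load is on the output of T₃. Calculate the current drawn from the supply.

Secondary of T₁: V = 120.00 × 2199/1069 = 246.85 V.
Secondary of T₂: V = 246.85 × 1547/2265 = 168.60 V.
Secondary of T₃: V = 168.60 × 958/685 = 235.79 V.
I_load = 235.79/806 = 0.29254 A, so P_out = 235.79 × 0.29254 = 68.979 W.
All ideal ⇒ P_in = P_out, so I_supply = 68.979/120 = 0.575 A.

I_supply ≈ 0.575 A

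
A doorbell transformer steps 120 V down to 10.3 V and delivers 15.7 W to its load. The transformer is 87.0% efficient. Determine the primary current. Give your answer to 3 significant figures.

P_in = P_out/η = 15.7/0.870 = 18.046 W.
I_p = P_in/V_p = 18.046/120 = 0.150 A.

I_p ≈ 0.150 A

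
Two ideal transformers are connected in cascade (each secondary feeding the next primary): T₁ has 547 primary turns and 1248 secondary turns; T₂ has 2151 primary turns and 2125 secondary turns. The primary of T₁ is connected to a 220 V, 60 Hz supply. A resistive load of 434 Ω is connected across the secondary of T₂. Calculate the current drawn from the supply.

After T₁: V = 220.00 × 1248/547 = 501.94 V.
After T₂: V = 501.94 × 2125/2151 = 495.87 V.
I_load = 495.87/434 = 1.1426 A, so P_out = 495.87 × 1.1426 = 566.56 W.
All ideal ⇒ P_in = P_out, so I_supply = 566.56/220 = 2.58 A.

I_supply ≈ 2.58 A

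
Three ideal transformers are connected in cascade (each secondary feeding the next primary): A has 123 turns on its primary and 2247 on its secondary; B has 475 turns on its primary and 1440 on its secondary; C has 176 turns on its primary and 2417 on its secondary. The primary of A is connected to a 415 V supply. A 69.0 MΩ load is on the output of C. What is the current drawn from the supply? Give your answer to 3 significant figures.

After A: V = 415.00 × 2247/123 = 7581.3 V.
After B: V = 7581.3 × 1440/475 = 22983 V.
After C: V = 22983 × 2417/176 = 315630 V.
I_load = 315630/(6.90×10^7) = 0.0045744 A, so P_out = 315630 × 0.0045744 = 1443.8 W.
All ideal ⇒ P_in = P_out, so I_supply = 1443.8/415 = 3.48 A.

I_supply ≈ 3.48 A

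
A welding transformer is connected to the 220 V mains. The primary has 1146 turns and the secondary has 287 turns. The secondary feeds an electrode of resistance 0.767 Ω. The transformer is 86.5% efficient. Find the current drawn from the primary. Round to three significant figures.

V_s = 220 × 287/1146 = 55.096 V.
I_s = V_s/R = 55.096/0.767 = 71.833 A.
P_out = V_s I_s = 55.096 × 71.833 = 3957.7 W.
P_in = P_out/η = 3957.7/0.865 = 4575.4 W.
I_p = P_in/V_p = 4575.4/220 = 20.8 A.

I_p ≈ 20.8 A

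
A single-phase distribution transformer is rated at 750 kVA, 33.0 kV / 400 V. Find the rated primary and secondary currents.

I_p ≈ 22.7 A, I_s ≈ 1880 A

I_p = S/V_p = 750000/33000 = 22.7 A.
I_s = S/V_s = 750000/400 = 1880 A.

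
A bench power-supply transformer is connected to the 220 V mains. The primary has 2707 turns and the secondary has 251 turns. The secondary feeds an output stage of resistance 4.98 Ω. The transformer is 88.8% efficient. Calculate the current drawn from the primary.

V_s = 220 × 251/2707 = 20.399 V.
I_s = V_s/R = 20.399/4.98 = 4.0962 A.
P_out = V_s I_s = 20.399 × 4.0962 = 83.558 W.
P_in = P_out/η = 83.558/0.888 = 94.097 W.
I_p = P_in/V_p = 94.097/220 = 0.428 A.

I_p ≈ 0.428 A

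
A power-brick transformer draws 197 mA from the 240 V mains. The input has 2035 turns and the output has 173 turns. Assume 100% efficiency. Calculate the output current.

I_out ≈ 2.32 A

I_out/I_in = N_in/N_out, so I_out = 0.197 × 2035/173 = 2.32 A.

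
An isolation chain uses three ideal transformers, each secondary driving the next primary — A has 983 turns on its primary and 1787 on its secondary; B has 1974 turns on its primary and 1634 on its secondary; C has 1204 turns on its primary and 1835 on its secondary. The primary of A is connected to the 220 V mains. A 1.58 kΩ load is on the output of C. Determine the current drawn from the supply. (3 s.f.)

Secondary of A: V = 220.00 × 1787/983 = 399.94 V.
Secondary of B: V = 399.94 × 1634/1974 = 331.05 V.
Secondary of C: V = 331.05 × 1835/1204 = 504.55 V.
I_load = 504.55/1580 = 0.31934 A, so P_out = 504.55 × 0.31934 = 161.12 W.
All ideal ⇒ P_in = P_out, so I_supply = 161.12/220 = 0.732 A.

I_supply ≈ 0.732 A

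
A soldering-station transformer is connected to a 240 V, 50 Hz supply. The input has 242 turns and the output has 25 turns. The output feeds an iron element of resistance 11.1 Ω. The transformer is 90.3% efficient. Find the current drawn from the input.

I_in ≈ 0.256 A

V_out = 240 × 25/242 = 24.793 V.
I_out = V_out/R = 24.793/11.1 = 2.2336 A.
P_out = V_out I_out = 24.793 × 2.2336 = 55.379 W.
P_in = P_out/η = 55.379/0.903 = 61.328 W.
I_in = P_in/V_in = 61.328/240 = 0.256 A.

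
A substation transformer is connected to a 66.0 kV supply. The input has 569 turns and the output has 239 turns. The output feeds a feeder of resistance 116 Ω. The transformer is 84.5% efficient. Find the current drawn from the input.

I_in ≈ 119 A

V_out = 66000 × 239/569 = 27722 V.
I_out = V_out/R = 27722/116 = 238.99 A.
P_out = V_out I_out = 27722 × 238.99 = 6.6252×10^6 W.
P_in = P_out/η = 6.6252×10^6/0.845 = 7.8405×10^6 W.
I_in = P_in/V_in = 7.8405×10^6/66000 = 119 A.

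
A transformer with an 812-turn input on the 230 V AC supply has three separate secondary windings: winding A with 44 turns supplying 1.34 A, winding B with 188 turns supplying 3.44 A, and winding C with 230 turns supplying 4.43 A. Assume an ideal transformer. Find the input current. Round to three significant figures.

V_A = 230 × 44/812 = 12.463 V; V_B = 230 × 188/812 = 53.251 V; V_C = 230 × 230/812 = 65.148 V.
P_out = V_A I_A + V_B I_B + V_C I_C = 12.463×1.34 + 53.251×3.44 + 65.148×4.43 = 16.700 + 183.18 + 288.60 = 488.49 W.
Ideal ⇒ P_in = P_out, so I_in = P_out/V_in = 488.49/230 = 2.12 A.

I_in ≈ 2.12 A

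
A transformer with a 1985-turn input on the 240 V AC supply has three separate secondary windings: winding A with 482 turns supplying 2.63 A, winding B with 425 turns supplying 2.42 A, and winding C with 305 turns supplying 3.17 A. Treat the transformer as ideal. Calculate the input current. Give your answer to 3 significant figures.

V_A = 240 × 482/1985 = 58.277 V; V_B = 240 × 425/1985 = 51.385 V; V_C = 240 × 305/1985 = 36.877 V.
P_out = V_A I_A + V_B I_B + V_C I_C = 58.277×2.63 + 51.385×2.42 + 36.877×3.17 = 153.27 + 124.35 + 116.90 = 394.52 W.
Ideal ⇒ P_in = P_out, so I_in = P_out/V_in = 394.52/240 = 1.64 A.

I_in ≈ 1.64 A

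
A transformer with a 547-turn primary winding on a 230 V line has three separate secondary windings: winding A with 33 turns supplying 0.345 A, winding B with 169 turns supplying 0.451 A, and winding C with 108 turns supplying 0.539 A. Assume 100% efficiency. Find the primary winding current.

I_p ≈ 0.267 A

V_A = 230 × 33/547 = 13.876 V; V_B = 230 × 169/547 = 71.060 V; V_C = 230 × 108/547 = 45.411 V.
P_out = V_A I_A + V_B I_B + V_C I_C = 13.876×0.345 + 71.060×0.451 + 45.411×0.539 = 4.7871 + 32.048 + 24.477 = 61.312 W.
Ideal ⇒ P_in = P_out, so I_p = P_out/V_p = 61.312/230 = 0.267 A.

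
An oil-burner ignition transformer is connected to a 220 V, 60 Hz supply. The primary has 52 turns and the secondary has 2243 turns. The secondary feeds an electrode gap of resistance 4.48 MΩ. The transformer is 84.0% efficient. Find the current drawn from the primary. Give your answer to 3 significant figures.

V_s = 220 × 2243/52 = 9489.6 V.
I_s = V_s/R = 9489.6/(4.48×10^6) = 0.0021182 A.
P_out = V_s I_s = 9489.6 × 0.0021182 = 20.101 W.
P_in = P_out/η = 20.101/0.840 = 23.930 W.
I_p = P_in/V_p = 23.930/220 = 0.109 A.

I_p ≈ 0.109 A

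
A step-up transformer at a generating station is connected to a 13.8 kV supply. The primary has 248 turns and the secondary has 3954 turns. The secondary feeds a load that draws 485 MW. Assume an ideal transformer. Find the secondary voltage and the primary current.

V_s ≈ 220000 V, I_p ≈ 35100 A

V_s = V_p × N_s/N_p = 13800 × 3954/248 = 220020 V.
I_s = P/V_s = 4.85×10^8/220020 = 2204.3 A.
I_p = I_s × N_s/N_p = 2204.3 × 3954/248 = 35100 A.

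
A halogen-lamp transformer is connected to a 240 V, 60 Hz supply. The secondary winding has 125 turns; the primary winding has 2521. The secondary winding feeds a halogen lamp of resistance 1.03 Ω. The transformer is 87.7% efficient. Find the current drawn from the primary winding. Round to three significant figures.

V_s = 240 × 125/2521 = 11.900 V.
I_s = V_s/R = 11.900/1.03 = 11.553 A.
P_out = V_s I_s = 11.900 × 11.553 = 137.49 W.
P_in = P_out/η = 137.49/0.877 = 156.77 W.
I_p = P_in/V_p = 156.77/240 = 0.653 A.

I_p ≈ 0.653 A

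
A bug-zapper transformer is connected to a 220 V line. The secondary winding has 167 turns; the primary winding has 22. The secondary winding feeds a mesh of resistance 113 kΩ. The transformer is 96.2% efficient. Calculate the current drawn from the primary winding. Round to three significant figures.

I_p ≈ 0.117 A

V_s = 220 × 167/22 = 1670.0 V.
I_s = V_s/R = 1670.0/113000 = 0.014779 A.
P_out = V_s I_s = 1670.0 × 0.014779 = 24.681 W.
P_in = P_out/η = 24.681/0.962 = 25.655 W.
I_p = P_in/V_p = 25.655/220 = 0.117 A.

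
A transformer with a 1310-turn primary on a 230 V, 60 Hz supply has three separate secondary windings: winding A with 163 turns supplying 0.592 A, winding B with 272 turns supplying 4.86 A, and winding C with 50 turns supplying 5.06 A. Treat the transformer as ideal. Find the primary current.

V_A = 230 × 163/1310 = 28.618 V; V_B = 230 × 272/1310 = 47.756 V; V_C = 230 × 50/1310 = 8.7786 V.
P_out = V_A I_A + V_B I_B + V_C I_C = 28.618×0.592 + 47.756×4.86 + 8.7786×5.06 = 16.942 + 232.09 + 44.420 = 293.45 W.
Ideal ⇒ P_in = P_out, so I_p = P_out/V_p = 293.45/230 = 1.28 A.

I_p ≈ 1.28 A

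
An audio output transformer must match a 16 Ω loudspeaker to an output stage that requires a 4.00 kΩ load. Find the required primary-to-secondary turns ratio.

N_p/N_s ≈ 15.8

Z_p/Z_s = (N_p/N_s)², so N_p/N_s = √(4000/16) = √250 = 15.8.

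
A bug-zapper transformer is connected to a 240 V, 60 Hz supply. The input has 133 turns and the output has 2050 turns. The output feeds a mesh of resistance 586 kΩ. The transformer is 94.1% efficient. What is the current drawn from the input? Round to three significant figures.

I_in ≈ 0.103 A

V_out = 240 × 2050/133 = 3699.2 V.
I_out = V_out/R = 3699.2/586000 = 0.0063127 A.
P_out = V_out I_out = 3699.2 × 0.0063127 = 23.352 W.
P_in = P_out/η = 23.352/0.941 = 24.816 W.
I_in = P_in/V_in = 24.816/240 = 0.103 A.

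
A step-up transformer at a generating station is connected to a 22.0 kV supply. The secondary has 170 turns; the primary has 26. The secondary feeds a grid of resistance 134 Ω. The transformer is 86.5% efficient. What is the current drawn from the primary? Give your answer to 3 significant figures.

I_p ≈ 8110 A

V_s = 22000 × 170/26 = 143850 V.
I_s = V_s/R = 143850/134 = 1073.5 A.
P_out = V_s I_s = 143850 × 1073.5 = 1.5442×10^8 W.
P_in = P_out/η = 1.5442×10^8/0.865 = 1.7852×10^8 W.
I_p = P_in/V_p = 1.7852×10^8/22000 = 8110 A.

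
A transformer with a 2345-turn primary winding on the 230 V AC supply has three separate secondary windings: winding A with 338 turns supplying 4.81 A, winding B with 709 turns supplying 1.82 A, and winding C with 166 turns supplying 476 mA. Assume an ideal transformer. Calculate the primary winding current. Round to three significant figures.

I_p ≈ 1.28 A

V_A = 230 × 338/2345 = 33.151 V; V_B = 230 × 709/2345 = 69.539 V; V_C = 230 × 166/2345 = 16.281 V.
P_out = V_A I_A + V_B I_B + V_C I_C = 33.151×4.81 + 69.539×1.82 + 16.281×0.476 = 159.46 + 126.56 + 7.7500 = 293.77 W.
Ideal ⇒ P_in = P_out, so I_p = P_out/V_p = 293.77/230 = 1.28 A.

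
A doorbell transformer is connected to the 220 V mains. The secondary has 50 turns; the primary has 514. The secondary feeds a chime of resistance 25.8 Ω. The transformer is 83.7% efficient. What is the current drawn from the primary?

I_p ≈ 0.0964 A

V_s = 220 × 50/514 = 21.401 V.
I_s = V_s/R = 21.401/25.8 = 0.82949 A.
P_out = V_s I_s = 21.401 × 0.82949 = 17.752 W.
P_in = P_out/η = 17.752/0.837 = 21.209 W.
I_p = P_in/V_p = 21.209/220 = 0.0964 A.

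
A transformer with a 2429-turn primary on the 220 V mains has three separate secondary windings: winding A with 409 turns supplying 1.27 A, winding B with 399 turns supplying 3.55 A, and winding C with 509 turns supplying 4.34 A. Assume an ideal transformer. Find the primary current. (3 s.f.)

V_A = 220 × 409/2429 = 37.044 V; V_B = 220 × 399/2429 = 36.138 V; V_C = 220 × 509/2429 = 46.101 V.
P_out = V_A I_A + V_B I_B + V_C I_C = 37.044×1.27 + 36.138×3.55 + 46.101×4.34 = 47.046 + 128.29 + 200.08 = 375.42 W.
Ideal ⇒ P_in = P_out, so I_p = P_out/V_p = 375.42/220 = 1.71 A.

I_p ≈ 1.71 A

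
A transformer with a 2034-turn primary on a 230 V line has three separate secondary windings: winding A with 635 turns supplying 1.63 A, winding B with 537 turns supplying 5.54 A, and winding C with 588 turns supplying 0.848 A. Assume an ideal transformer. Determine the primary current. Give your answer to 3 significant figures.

I_p ≈ 2.22 A

V_A = 230 × 635/2034 = 71.804 V; V_B = 230 × 537/2034 = 60.723 V; V_C = 230 × 588/2034 = 66.490 V.
P_out = V_A I_A + V_B I_B + V_C I_C = 71.804×1.63 + 60.723×5.54 + 66.490×0.848 = 117.04 + 336.40 + 56.383 = 509.83 W.
Ideal ⇒ P_in = P_out, so I_p = P_out/V_p = 509.83/230 = 2.22 A.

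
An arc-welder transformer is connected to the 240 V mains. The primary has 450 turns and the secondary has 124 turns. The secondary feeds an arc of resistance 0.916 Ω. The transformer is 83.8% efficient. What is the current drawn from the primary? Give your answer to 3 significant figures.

V_s = 240 × 124/450 = 66.133 V.
I_s = V_s/R = 66.133/0.916 = 72.198 A.
P_out = V_s I_s = 66.133 × 72.198 = 4774.7 W.
P_in = P_out/η = 4774.7/0.838 = 5697.7 W.
I_p = P_in/V_p = 5697.7/240 = 23.7 A.

I_p ≈ 23.7 A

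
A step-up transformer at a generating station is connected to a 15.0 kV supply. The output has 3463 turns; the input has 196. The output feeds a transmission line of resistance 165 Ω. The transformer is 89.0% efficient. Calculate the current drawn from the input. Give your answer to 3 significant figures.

V_out = 15000 × 3463/196 = 265030 V.
I_out = V_out/R = 265030/165 = 1606.2 A.
P_out = V_out I_out = 265030 × 1606.2 = 4.2569×10^8 W.
P_in = P_out/η = 4.2569×10^8/0.890 = 4.7830×10^8 W.
I_in = P_in/V_in = 4.7830×10^8/15000 = 31900 A.

I_in ≈ 31900 A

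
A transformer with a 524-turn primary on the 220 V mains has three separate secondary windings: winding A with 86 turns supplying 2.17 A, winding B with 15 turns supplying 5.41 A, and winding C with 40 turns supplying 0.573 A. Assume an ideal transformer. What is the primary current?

I_p ≈ 0.555 A

V_A = 220 × 86/524 = 36.107 V; V_B = 220 × 15/524 = 6.2977 V; V_C = 220 × 40/524 = 16.794 V.
P_out = V_A I_A + V_B I_B + V_C I_C = 36.107×2.17 + 6.2977×5.41 + 16.794×0.573 = 78.352 + 34.071 + 9.6229 = 122.05 W.
Ideal ⇒ P_in = P_out, so I_p = P_out/V_p = 122.05/220 = 0.555 A.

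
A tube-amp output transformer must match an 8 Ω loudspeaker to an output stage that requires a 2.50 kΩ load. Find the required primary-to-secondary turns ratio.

Z_p/Z_s = (N_p/N_s)², so N_p/N_s = √(2500/8) = √312 = 17.7.

N_p/N_s ≈ 17.7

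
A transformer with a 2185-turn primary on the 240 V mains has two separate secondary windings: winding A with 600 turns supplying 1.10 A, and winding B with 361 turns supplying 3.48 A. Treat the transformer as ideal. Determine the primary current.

I_p ≈ 0.877 A

V_A = 240 × 600/2185 = 65.904 V; V_B = 240 × 361/2185 = 39.652 V.
P_out = V_A I_A + V_B I_B = 65.904×1.10 + 39.652×3.48 = 72.494 + 137.99 = 210.48 W.
Ideal ⇒ P_in = P_out, so I_p = P_out/V_p = 210.48/240 = 0.877 A.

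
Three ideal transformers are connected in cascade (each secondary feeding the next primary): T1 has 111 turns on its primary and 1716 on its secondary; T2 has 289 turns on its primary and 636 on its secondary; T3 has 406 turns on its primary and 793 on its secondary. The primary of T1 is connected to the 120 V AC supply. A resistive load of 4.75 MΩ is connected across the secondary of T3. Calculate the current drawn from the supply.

I_supply ≈ 0.112 A

After T1: V = 120.00 × 1716/111 = 1855.1 V.
After T2: V = 1855.1 × 636/289 = 4082.6 V.
After T3: V = 4082.6 × 793/406 = 7974.1 V.
I_load = 7974.1/(4.75×10^6) = 0.0016788 A, so P_out = 7974.1 × 0.0016788 = 13.387 W.
All ideal ⇒ P_in = P_out, so I_supply = 13.387/120 = 0.112 A.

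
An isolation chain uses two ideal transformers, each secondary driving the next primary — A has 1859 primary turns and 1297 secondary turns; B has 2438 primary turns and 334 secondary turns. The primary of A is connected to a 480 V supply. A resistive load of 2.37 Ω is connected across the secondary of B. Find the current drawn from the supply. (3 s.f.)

Secondary of A: V = 480.00 × 1297/1859 = 334.89 V.
Secondary of B: V = 334.89 × 334/2438 = 45.879 V.
I_load = 45.879/2.37 = 19.358 A, so P_out = 45.879 × 19.358 = 888.14 W.
All ideal ⇒ P_in = P_out, so I_supply = 888.14/480 = 1.85 A.

I_supply ≈ 1.85 A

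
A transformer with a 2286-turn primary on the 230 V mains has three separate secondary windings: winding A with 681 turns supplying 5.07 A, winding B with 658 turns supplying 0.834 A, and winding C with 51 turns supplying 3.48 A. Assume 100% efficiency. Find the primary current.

V_A = 230 × 681/2286 = 68.517 V; V_B = 230 × 658/2286 = 66.203 V; V_C = 230 × 51/2286 = 5.1312 V.
P_out = V_A I_A + V_B I_B + V_C I_C = 68.517×5.07 + 66.203×0.834 + 5.1312×3.48 = 347.38 + 55.213 + 17.857 = 420.45 W.
Ideal ⇒ P_in = P_out, so I_p = P_out/V_p = 420.45/230 = 1.83 A.

I_p ≈ 1.83 A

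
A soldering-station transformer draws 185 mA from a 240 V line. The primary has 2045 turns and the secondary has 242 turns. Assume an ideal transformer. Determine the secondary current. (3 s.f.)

I_s/I_p = N_p/N_s, so I_s = 0.185 × 2045/242 = 1.56 A.

I_s ≈ 1.56 A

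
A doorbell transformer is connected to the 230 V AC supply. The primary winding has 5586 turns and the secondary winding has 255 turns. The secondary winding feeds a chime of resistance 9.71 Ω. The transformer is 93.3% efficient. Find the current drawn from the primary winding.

I_p ≈ 0.0529 A

V_s = 230 × 255/5586 = 10.499 V.
I_s = V_s/R = 10.499/9.71 = 1.0813 A.
P_out = V_s I_s = 10.499 × 1.0813 = 11.353 W.
P_in = P_out/η = 11.353/0.933 = 12.168 W.
I_p = P_in/V_p = 12.168/230 = 0.0529 A.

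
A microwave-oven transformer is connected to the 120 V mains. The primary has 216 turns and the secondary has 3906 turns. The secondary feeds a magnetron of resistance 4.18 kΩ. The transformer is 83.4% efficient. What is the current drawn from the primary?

V_s = 120 × 3906/216 = 2170.0 V.
I_s = V_s/R = 2170.0/4180 = 0.51914 A.
P_out = V_s I_s = 2170.0 × 0.51914 = 1126.5 W.
P_in = P_out/η = 1126.5/0.834 = 1350.8 W.
I_p = P_in/V_p = 1350.8/120 = 11.3 A.

I_p ≈ 11.3 A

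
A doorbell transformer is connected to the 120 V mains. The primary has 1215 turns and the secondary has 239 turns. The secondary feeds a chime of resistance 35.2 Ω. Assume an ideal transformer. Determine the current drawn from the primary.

V_s = V_p × N_s/N_p = 120 × 239/1215 = 23.605 V.
I_s = V_s/R = 23.605/35.2 = 0.67059 A.
For an ideal transformer I_p N_p = I_s N_s, so I_p = 0.67059 × 239/1215 = 0.132 A.

I_p ≈ 0.132 A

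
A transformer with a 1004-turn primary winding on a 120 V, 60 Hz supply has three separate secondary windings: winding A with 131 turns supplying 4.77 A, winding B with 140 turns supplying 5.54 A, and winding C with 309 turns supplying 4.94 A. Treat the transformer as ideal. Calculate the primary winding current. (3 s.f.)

I_p ≈ 2.92 A

V_A = 120 × 131/1004 = 15.657 V; V_B = 120 × 140/1004 = 16.733 V; V_C = 120 × 309/1004 = 36.932 V.
P_out = V_A I_A + V_B I_B + V_C I_C = 15.657×4.77 + 16.733×5.54 + 36.932×4.94 = 74.686 + 92.701 + 182.45 = 349.83 W.
Ideal ⇒ P_in = P_out, so I_p = P_out/V_p = 349.83/120 = 2.92 A.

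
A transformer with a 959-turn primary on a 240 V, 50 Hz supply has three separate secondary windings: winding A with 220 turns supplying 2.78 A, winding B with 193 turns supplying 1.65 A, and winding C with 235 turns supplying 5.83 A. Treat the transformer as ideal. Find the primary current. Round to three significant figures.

I_p ≈ 2.40 A

V_A = 240 × 220/959 = 55.057 V; V_B = 240 × 193/959 = 48.300 V; V_C = 240 × 235/959 = 58.811 V.
P_out = V_A I_A + V_B I_B + V_C I_C = 55.057×2.78 + 48.300×1.65 + 58.811×5.83 = 153.06 + 79.696 + 342.87 = 575.62 W.
Ideal ⇒ P_in = P_out, so I_p = P_out/V_p = 575.62/240 = 2.40 A.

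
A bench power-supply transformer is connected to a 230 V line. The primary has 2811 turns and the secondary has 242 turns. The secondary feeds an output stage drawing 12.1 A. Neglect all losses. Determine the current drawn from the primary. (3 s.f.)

For an ideal transformer I_p N_p = I_s N_s, so I_p = 12.1 × 242/2811 = 1.04 A.

I_p ≈ 1.04 A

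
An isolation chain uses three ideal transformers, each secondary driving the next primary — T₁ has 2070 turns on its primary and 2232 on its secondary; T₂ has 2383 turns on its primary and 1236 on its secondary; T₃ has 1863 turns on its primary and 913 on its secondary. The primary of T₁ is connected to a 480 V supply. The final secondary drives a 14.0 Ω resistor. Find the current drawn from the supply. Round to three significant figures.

I_supply ≈ 2.58 A

After T₁: V = 480.00 × 2232/2070 = 517.57 V.
After T₂: V = 517.57 × 1236/2383 = 268.45 V.
After T₃: V = 268.45 × 913/1863 = 131.56 V.
I_load = 131.56/14.0 = 9.3970 A, so P_out = 131.56 × 9.3970 = 1236.3 W.
All ideal ⇒ P_in = P_out, so I_supply = 1236.3/480 = 2.58 A.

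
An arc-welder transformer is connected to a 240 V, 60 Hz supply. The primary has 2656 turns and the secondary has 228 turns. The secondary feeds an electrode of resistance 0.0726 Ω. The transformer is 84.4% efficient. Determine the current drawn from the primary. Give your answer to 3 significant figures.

V_s = 240 × 228/2656 = 20.602 V.
I_s = V_s/R = 20.602/0.0726 = 283.78 A.
P_out = V_s I_s = 20.602 × 283.78 = 5846.5 W.
P_in = P_out/η = 5846.5/0.844 = 6927.2 W.
I_p = P_in/V_p = 6927.2/240 = 28.9 A.

I_p ≈ 28.9 A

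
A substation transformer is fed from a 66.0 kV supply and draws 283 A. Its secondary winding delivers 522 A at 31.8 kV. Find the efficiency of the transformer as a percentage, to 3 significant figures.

P_in = 66000 × 283 = 1.86780×10^7 W.
P_out = 31800 × 522 = 1.65996×10^7 W.
η = P_out/P_in = 1.65996×10^7/(1.86780×10^7) = 0.889.

η ≈ 88.9%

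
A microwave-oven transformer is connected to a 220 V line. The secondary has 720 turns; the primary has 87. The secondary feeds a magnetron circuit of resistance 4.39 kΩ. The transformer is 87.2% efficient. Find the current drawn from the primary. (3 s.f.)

I_p ≈ 3.94 A

V_s = 220 × 720/87 = 1820.7 V.
I_s = V_s/R = 1820.7/4390 = 0.41474 A.
P_out = V_s I_s = 1820.7 × 0.41474 = 755.10 W.
P_in = P_out/η = 755.10/0.872 = 865.95 W.
I_p = P_in/V_p = 865.95/220 = 3.94 A.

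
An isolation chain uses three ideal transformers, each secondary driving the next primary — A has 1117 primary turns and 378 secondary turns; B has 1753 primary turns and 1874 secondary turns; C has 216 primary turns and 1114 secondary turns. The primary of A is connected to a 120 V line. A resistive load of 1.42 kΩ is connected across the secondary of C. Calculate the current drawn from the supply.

I_supply ≈ 0.294 A

Secondary of A: V = 120.00 × 378/1117 = 40.609 V.
Secondary of B: V = 40.609 × 1874/1753 = 43.412 V.
Secondary of C: V = 43.412 × 1114/216 = 223.89 V.
I_load = 223.89/1420 = 0.15767 A, so P_out = 223.89 × 0.15767 = 35.301 W.
All ideal ⇒ P_in = P_out, so I_supply = 35.301/120 = 0.294 A.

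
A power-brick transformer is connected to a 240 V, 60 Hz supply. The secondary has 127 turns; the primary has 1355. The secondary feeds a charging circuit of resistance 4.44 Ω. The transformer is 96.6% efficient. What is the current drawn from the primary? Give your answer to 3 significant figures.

V_s = 240 × 127/1355 = 22.494 V.
I_s = V_s/R = 22.494/4.44 = 5.0663 A.
P_out = V_s I_s = 22.494 × 5.0663 = 113.96 W.
P_in = P_out/η = 113.96/0.966 = 117.98 W.
I_p = P_in/V_p = 117.98/240 = 0.492 A.

I_p ≈ 0.492 A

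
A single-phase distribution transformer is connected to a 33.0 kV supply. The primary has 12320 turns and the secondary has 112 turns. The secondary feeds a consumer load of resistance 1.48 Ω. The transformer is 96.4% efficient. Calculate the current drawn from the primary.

I_p ≈ 1.91 A

V_s = 33000 × 112/12320 = 300.00 V.
I_s = V_s/R = 300.00/1.48 = 202.70 A.
P_out = V_s I_s = 300.00 × 202.70 = 60811 W.
P_in = P_out/η = 60811/0.964 = 63082 W.
I_p = P_in/V_p = 63082/33000 = 1.91 A.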